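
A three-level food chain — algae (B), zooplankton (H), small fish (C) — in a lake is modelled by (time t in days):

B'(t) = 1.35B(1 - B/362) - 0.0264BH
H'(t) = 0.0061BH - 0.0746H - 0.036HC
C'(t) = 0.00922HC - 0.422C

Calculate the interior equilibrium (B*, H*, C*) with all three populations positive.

B* ≈ 38, H* ≈ 45.8, C* ≈ 4.36

From dC/dt = 0: 0.00922H* = 0.422, so H* = 45.8.
From dB/dt = 0: 1.35(1 - B*/362) = 0.0264·45.8, giving B* = 362·(1 - 0.895) = 38.
From dH/dt = 0: 0.0061·38 - 0.0746 = 0.036C*, so C* = 0.157/0.036 = 4.36.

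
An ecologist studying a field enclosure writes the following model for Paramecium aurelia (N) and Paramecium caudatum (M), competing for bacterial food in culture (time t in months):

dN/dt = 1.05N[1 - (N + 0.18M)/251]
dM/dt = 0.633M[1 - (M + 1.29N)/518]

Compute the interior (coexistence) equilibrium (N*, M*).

N* ≈ 205, M* ≈ 253

Setting both brackets to zero gives the nullclines N + 0.18M = 251 and 1.29N + M = 518.
Substituting M = 518 - 1.29N into the first: N(1 - 0.18·1.29) = 251 - 0.18·518.
So N* = 158/0.768 = 205, and then M* = 518 - 1.29·205 = 253.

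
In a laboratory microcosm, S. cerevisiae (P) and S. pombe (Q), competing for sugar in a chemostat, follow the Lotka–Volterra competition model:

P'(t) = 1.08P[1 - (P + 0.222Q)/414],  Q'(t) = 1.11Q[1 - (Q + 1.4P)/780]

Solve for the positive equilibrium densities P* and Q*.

P* ≈ 349, Q* ≈ 291

Setting both brackets to zero gives the nullclines P + 0.222Q = 414 and 1.4P + Q = 780.
Substituting Q = 780 - 1.4P into the first: P(1 - 0.222·1.4) = 414 - 0.222·780.
So P* = 241/0.689 = 349, and then Q* = 780 - 1.4·349 = 291.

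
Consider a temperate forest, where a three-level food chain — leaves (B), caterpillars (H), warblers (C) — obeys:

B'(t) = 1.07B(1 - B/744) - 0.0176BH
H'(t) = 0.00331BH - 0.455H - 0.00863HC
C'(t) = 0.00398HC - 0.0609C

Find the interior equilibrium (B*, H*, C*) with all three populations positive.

B* ≈ 557, H* ≈ 15.3, C* ≈ 161

From dC/dt = 0: 0.00398H* = 0.0609, so H* = 15.3.
From dB/dt = 0: 1.07(1 - B*/744) = 0.0176·15.3, giving B* = 744·(1 - 0.252) = 557.
From dH/dt = 0: 0.00331·557 - 0.455 = 0.00863C*, so C* = 1.39/0.00863 = 161.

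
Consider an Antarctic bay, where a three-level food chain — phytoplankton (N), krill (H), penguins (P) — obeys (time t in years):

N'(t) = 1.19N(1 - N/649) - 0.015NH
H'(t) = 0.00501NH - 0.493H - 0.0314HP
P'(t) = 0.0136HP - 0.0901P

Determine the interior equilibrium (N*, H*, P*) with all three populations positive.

From dP/dt = 0: 0.0136H* = 0.0901, so H* = 6.62.
From dN/dt = 0: 1.19(1 - N*/649) = 0.015·6.62, giving N* = 649·(1 - 0.0835) = 595.
From dH/dt = 0: 0.00501·595 - 0.493 = 0.0314P*, so P* = 2.49/0.0314 = 79.2.

N* ≈ 595, H* ≈ 6.62, P* ≈ 79.2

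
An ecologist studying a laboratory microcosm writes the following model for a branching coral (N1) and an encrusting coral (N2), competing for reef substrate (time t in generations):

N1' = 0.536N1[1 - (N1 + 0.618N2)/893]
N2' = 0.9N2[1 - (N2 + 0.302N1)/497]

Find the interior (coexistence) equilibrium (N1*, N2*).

Setting both brackets to zero gives the nullclines N1 + 0.618N2 = 893 and 0.302N1 + N2 = 497.
Substituting N2 = 497 - 0.302N1 into the first: N1(1 - 0.618·0.302) = 893 - 0.618·497.
So N1* = 586/0.813 = 720, and then N2* = 497 - 0.302·720 = 279.

N1* ≈ 720, N2* ≈ 279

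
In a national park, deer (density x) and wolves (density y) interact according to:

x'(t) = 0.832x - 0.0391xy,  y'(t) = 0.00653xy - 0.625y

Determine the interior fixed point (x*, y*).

x* ≈ 95.7, y* ≈ 21.3

Set dy/dt = 0 with y > 0: 0.00653x - 0.625 = 0, so x* = 0.625/0.00653 = 95.7.
Set dx/dt = 0 with x > 0: 0.832 - 0.0391y = 0, so y* = 0.832/0.0391 = 21.3.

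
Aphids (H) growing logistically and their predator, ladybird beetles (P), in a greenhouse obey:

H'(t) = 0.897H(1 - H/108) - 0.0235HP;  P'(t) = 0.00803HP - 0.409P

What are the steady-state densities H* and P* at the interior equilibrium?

From dP/dt = 0 with P > 0: 0.00803H* = 0.409, so H* = 50.9.
Substitute into dH/dt = 0: 0.897(1 - 50.9/108) = 0.0235P*.
The bracket is 0.528, giving P* = 0.474/0.0235 = 20.2.

H* ≈ 50.9, P* ≈ 20.2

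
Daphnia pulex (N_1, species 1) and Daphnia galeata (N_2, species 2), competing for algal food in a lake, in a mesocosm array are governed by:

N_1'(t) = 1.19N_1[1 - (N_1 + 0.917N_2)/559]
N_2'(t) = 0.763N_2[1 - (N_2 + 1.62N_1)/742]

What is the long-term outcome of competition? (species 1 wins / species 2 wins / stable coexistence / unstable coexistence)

unstable coexistence (outcome depends on initial conditions)

Compare the nullcline intercepts: K1/α12 = 559/0.917 = 610 < K2 = 742; K2/α21 = 742/1.62 = 458 < K1 = 559.
Since both are reversed, neither can invade when rare; the interior point is a saddle.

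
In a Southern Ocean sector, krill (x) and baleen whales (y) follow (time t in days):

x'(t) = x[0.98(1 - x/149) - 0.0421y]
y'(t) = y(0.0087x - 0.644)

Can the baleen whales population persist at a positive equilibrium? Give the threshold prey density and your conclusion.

The predator equation gives dy/dt > 0 only when x > 0.644/0.0087 = 74.
Without the predator, x → K = 149. Since 149 > 74, the predator can invade and persist.

Threshold x = 74; K > 74, so yes, the predator persists.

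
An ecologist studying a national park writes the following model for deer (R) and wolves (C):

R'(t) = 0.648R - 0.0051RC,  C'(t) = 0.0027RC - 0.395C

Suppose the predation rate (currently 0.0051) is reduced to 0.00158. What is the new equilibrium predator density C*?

At the interior fixed point, setting dR/dt = 0 with R > 0 fixes C* = (prey growth rate)/(RC coefficient) — independent of the other coefficients.
With the change, C* = 0.648/0.00158 = 410; it rises from 127.

C* ≈ 410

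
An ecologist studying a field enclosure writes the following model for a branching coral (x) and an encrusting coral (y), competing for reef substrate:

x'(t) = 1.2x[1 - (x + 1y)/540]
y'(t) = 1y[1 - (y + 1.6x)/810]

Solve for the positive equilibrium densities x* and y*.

Setting both brackets to zero gives the nullclines x + 1y = 540 and 1.6x + y = 810.
Substituting y = 810 - 1.6x into the first: x(1 - 1·1.6) = 540 - 1·810.
So x* = -270/-0.6 = 450, and then y* = 810 - 1.6·450 = 90.

x* ≈ 450, y* ≈ 90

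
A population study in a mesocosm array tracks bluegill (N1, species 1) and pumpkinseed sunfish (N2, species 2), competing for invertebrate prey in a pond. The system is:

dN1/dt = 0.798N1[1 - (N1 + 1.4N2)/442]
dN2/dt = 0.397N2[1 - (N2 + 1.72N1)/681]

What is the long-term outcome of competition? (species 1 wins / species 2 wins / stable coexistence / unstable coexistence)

Compare the nullcline intercepts: K1/α12 = 442/1.4 = 316 < K2 = 681; K2/α21 = 681/1.72 = 396 < K1 = 442.
Since both are reversed, neither can invade when rare; the interior point is a saddle.

unstable coexistence (outcome depends on initial conditions)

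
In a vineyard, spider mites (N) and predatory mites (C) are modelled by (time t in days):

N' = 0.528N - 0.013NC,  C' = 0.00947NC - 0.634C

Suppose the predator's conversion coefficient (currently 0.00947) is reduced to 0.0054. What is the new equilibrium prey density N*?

N* ≈ 117

At the interior fixed point, setting dC/dt = 0 with C > 0 fixes N* = (predator death rate)/(NC coefficient) — independent of the other coefficients.
With the change, N* = 0.634/0.0054 = 117; it rises from 66.9.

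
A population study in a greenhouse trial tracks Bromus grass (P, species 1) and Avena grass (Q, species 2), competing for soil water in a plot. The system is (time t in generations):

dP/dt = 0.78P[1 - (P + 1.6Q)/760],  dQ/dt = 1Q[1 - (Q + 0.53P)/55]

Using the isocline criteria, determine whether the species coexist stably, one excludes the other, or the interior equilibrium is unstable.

species 1 excludes species 2

Compare the nullcline intercepts: K1/α12 = 760/1.6 = 475 > K2 = 55; K2/α21 = 55/0.53 = 104 < K1 = 760.
Since the inequalities point opposite ways, species 1 can invade but species 2 cannot.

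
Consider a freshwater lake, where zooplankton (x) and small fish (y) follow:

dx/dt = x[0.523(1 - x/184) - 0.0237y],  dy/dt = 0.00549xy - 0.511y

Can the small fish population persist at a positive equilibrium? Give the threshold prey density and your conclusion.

The predator equation gives dy/dt > 0 only when x > 0.511/0.00549 = 93.1.
Without the predator, x → K = 184. Since 184 > 93.1, the predator can invade and persist.

Threshold x = 93.1; K > 93.1, so yes, the predator persists.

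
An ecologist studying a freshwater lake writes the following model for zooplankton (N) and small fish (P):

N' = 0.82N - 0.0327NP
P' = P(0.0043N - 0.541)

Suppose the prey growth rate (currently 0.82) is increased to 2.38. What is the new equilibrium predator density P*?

P* ≈ 72.8

At the interior fixed point, setting dN/dt = 0 with N > 0 fixes P* = (prey growth rate)/(NP coefficient) — independent of the other coefficients.
With the change, P* = 2.38/0.0327 = 72.8; it rises from 25.1.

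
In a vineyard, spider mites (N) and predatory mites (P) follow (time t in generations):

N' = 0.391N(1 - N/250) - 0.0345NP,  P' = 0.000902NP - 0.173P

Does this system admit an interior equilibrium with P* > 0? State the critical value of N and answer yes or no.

Threshold N = 192; K > 192, so yes, the predator persists.

The predator equation gives dP/dt > 0 only when N > 0.173/0.000902 = 192.
Without the predator, N → K = 250. Since 250 > 192, the predator can invade and persist.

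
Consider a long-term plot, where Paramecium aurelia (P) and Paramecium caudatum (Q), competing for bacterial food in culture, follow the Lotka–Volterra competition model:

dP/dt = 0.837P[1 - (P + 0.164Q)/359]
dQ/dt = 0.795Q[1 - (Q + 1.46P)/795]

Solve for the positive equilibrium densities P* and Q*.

P* ≈ 301, Q* ≈ 356

Setting both brackets to zero gives the nullclines P + 0.164Q = 359 and 1.46P + Q = 795.
Substituting Q = 795 - 1.46P into the first: P(1 - 0.164·1.46) = 359 - 0.164·795.
So P* = 229/0.761 = 301, and then Q* = 795 - 1.46·301 = 356.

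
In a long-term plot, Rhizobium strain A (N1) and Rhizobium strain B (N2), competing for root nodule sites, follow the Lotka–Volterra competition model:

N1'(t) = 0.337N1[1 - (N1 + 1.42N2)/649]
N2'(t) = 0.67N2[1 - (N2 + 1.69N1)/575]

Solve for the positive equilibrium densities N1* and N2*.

N1* ≈ 120, N2* ≈ 373

Setting both brackets to zero gives the nullclines N1 + 1.42N2 = 649 and 1.69N1 + N2 = 575.
Substituting N2 = 575 - 1.69N1 into the first: N1(1 - 1.42·1.69) = 649 - 1.42·575.
So N1* = -168/-1.4 = 120, and then N2* = 575 - 1.69·120 = 373.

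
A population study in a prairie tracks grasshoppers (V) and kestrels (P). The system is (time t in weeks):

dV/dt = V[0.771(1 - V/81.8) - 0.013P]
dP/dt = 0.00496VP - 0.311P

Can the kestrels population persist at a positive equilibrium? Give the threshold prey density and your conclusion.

Threshold V = 62.7; K > 62.7, so yes, the predator persists.

The predator equation gives dP/dt > 0 only when V > 0.311/0.00496 = 62.7.
Without the predator, V → K = 81.8. Since 81.8 > 62.7, the predator can invade and persist.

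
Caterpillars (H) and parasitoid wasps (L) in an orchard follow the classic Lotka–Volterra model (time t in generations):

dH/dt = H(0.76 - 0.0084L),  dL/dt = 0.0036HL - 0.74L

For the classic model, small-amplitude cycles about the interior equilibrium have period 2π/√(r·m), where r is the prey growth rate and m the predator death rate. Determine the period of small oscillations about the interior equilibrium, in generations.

Here r = 0.76 and m = 0.74, so r·m = 0.562.
ω = √0.562 = 0.75 per generation, hence T = 2π/ω ≈ 8.38 generations.

T ≈ 8.38 generations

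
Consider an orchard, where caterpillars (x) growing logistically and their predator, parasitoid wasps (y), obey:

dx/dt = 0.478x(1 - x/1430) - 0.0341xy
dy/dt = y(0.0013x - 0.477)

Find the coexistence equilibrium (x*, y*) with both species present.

x* ≈ 367, y* ≈ 10.4

From dy/dt = 0 with y > 0: 0.0013x* = 0.477, so x* = 367.
Substitute into dx/dt = 0: 0.478(1 - 367/1430) = 0.0341y*.
The bracket is 0.743, giving y* = 0.355/0.0341 = 10.4.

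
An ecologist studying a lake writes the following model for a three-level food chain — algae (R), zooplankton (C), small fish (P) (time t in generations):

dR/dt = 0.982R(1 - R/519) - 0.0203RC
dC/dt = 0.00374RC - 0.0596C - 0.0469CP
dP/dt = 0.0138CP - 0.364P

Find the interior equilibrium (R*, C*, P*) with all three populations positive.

From dP/dt = 0: 0.0138C* = 0.364, so C* = 26.4.
From dR/dt = 0: 0.982(1 - R*/519) = 0.0203·26.4, giving R* = 519·(1 - 0.545) = 236.
From dC/dt = 0: 0.00374·236 - 0.0596 = 0.0469P*, so P* = 0.823/0.0469 = 17.5.

R* ≈ 236, C* ≈ 26.4, P* ≈ 17.5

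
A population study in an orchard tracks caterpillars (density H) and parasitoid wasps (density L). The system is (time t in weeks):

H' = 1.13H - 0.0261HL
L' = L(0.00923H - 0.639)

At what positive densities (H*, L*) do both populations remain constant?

H* ≈ 69.2, L* ≈ 43.3

Set dL/dt = 0 with L > 0: 0.00923H - 0.639 = 0, so H* = 0.639/0.00923 = 69.2.
Set dH/dt = 0 with H > 0: 1.13 - 0.0261L = 0, so L* = 1.13/0.0261 = 43.3.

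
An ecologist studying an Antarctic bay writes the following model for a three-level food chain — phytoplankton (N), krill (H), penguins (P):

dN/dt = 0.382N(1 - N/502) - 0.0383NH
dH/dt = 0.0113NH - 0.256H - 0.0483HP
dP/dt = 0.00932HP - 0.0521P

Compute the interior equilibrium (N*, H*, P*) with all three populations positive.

N* ≈ 221, H* ≈ 5.59, P* ≈ 46.3

From dP/dt = 0: 0.00932H* = 0.0521, so H* = 5.59.
From dN/dt = 0: 0.382(1 - N*/502) = 0.0383·5.59, giving N* = 502·(1 - 0.56) = 221.
From dH/dt = 0: 0.0113·221 - 0.256 = 0.0483P*, so P* = 2.24/0.0483 = 46.3.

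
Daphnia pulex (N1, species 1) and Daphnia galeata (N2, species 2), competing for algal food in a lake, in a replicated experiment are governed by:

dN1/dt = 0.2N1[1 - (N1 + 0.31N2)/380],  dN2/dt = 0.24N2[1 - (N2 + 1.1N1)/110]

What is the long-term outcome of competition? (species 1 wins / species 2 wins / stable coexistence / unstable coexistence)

species 1 excludes species 2

Compare the nullcline intercepts: K1/α12 = 380/0.31 = 1230 > K2 = 110; K2/α21 = 110/1.1 = 100 < K1 = 380.
Since the inequalities point opposite ways, species 1 can invade but species 2 cannot.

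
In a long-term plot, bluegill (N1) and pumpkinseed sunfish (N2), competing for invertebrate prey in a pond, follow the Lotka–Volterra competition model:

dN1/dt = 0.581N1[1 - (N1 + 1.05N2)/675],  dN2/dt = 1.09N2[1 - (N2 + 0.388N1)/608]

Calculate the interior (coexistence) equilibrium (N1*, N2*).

Setting both brackets to zero gives the nullclines N1 + 1.05N2 = 675 and 0.388N1 + N2 = 608.
Substituting N2 = 608 - 0.388N1 into the first: N1(1 - 1.05·0.388) = 675 - 1.05·608.
So N1* = 36.6/0.593 = 61.8, and then N2* = 608 - 0.388·61.8 = 584.

N1* ≈ 61.8, N2* ≈ 584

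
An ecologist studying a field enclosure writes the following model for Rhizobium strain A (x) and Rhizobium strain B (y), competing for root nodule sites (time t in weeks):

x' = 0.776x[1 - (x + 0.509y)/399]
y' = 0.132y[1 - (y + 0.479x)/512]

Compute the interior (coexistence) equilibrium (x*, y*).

Setting both brackets to zero gives the nullclines x + 0.509y = 399 and 0.479x + y = 512.
Substituting y = 512 - 0.479x into the first: x(1 - 0.509·0.479) = 399 - 0.509·512.
So x* = 138/0.756 = 183, and then y* = 512 - 0.479·183 = 424.

x* ≈ 183, y* ≈ 424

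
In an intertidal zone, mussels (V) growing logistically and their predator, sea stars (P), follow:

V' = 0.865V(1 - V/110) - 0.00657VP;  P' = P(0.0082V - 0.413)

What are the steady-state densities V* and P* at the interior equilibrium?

From dP/dt = 0 with P > 0: 0.0082V* = 0.413, so V* = 50.4.
Substitute into dV/dt = 0: 0.865(1 - 50.4/110) = 0.00657P*.
The bracket is 0.542, giving P* = 0.469/0.00657 = 71.4.

V* ≈ 50.4, P* ≈ 71.4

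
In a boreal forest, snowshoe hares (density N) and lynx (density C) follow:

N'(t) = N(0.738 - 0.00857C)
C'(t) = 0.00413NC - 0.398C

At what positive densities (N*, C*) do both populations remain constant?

Set dC/dt = 0 with C > 0: 0.00413N - 0.398 = 0, so N* = 0.398/0.00413 = 96.4.
Set dN/dt = 0 with N > 0: 0.738 - 0.00857C = 0, so C* = 0.738/0.00857 = 86.1.

N* ≈ 96.4, C* ≈ 86.1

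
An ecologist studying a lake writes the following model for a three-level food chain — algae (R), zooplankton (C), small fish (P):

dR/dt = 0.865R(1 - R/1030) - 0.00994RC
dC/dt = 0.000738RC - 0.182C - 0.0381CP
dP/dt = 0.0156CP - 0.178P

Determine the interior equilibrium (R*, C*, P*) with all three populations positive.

R* ≈ 895, C* ≈ 11.4, P* ≈ 12.6

From dP/dt = 0: 0.0156C* = 0.178, so C* = 11.4.
From dR/dt = 0: 0.865(1 - R*/1030) = 0.00994·11.4, giving R* = 1030·(1 - 0.131) = 895.
From dC/dt = 0: 0.000738·895 - 0.182 = 0.0381P*, so P* = 0.478/0.0381 = 12.6.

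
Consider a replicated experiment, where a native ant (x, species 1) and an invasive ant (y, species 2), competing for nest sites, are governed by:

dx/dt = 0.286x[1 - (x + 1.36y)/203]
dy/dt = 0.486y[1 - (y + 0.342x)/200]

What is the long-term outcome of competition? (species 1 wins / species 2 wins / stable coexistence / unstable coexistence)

Compare the nullcline intercepts: K1/α12 = 203/1.36 = 149 < K2 = 200; K2/α21 = 200/0.342 = 585 > K1 = 203.
Since the inequalities point opposite ways, species 2 can invade but species 1 cannot.

species 2 excludes species 1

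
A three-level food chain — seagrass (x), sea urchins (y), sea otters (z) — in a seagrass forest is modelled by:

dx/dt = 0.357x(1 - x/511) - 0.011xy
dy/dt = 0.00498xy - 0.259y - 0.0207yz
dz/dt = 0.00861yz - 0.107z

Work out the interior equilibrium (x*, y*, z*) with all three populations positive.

x* ≈ 315, y* ≈ 12.4, z* ≈ 63.3

From dz/dt = 0: 0.00861y* = 0.107, so y* = 12.4.
From dx/dt = 0: 0.357(1 - x*/511) = 0.011·12.4, giving x* = 511·(1 - 0.383) = 315.
From dy/dt = 0: 0.00498·315 - 0.259 = 0.0207z*, so z* = 1.31/0.0207 = 63.3.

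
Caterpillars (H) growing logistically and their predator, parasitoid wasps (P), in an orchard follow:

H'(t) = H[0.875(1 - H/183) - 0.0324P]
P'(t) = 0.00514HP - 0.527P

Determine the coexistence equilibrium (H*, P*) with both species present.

H* ≈ 103, P* ≈ 11.9

From dP/dt = 0 with P > 0: 0.00514H* = 0.527, so H* = 103.
Substitute into dH/dt = 0: 0.875(1 - 103/183) = 0.0324P*.
The bracket is 0.44, giving P* = 0.385/0.0324 = 11.9.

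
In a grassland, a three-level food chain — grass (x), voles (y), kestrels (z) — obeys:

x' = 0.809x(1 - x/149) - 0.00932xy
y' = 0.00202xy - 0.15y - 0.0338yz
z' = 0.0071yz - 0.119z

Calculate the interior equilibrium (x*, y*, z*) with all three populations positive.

From dz/dt = 0: 0.0071y* = 0.119, so y* = 16.8.
From dx/dt = 0: 0.809(1 - x*/149) = 0.00932·16.8, giving x* = 149·(1 - 0.193) = 120.
From dy/dt = 0: 0.00202·120 - 0.15 = 0.0338z*, so z* = 0.0929/0.0338 = 2.75.

x* ≈ 120, y* ≈ 16.8, z* ≈ 2.75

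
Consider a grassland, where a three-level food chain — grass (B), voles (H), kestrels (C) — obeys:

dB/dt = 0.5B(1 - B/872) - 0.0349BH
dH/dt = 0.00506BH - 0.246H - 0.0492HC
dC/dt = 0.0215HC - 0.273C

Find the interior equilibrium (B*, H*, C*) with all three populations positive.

B* ≈ 99.1, H* ≈ 12.7, C* ≈ 5.2

From dC/dt = 0: 0.0215H* = 0.273, so H* = 12.7.
From dB/dt = 0: 0.5(1 - B*/872) = 0.0349·12.7, giving B* = 872·(1 - 0.886) = 99.1.
From dH/dt = 0: 0.00506·99.1 - 0.246 = 0.0492C*, so C* = 0.256/0.0492 = 5.2.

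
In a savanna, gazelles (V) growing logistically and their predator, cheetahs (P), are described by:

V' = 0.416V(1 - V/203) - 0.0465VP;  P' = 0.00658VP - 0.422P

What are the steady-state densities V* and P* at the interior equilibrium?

From dP/dt = 0 with P > 0: 0.00658V* = 0.422, so V* = 64.1.
Substitute into dV/dt = 0: 0.416(1 - 64.1/203) = 0.0465P*.
The bracket is 0.684, giving P* = 0.285/0.0465 = 6.12.

V* ≈ 64.1, P* ≈ 6.12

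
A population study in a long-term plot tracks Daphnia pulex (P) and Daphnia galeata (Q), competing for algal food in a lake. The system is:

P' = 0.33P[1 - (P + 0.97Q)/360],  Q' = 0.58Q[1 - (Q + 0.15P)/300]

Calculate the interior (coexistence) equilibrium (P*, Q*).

P* ≈ 80.7, Q* ≈ 288

Setting both brackets to zero gives the nullclines P + 0.97Q = 360 and 0.15P + Q = 300.
Substituting Q = 300 - 0.15P into the first: P(1 - 0.97·0.15) = 360 - 0.97·300.
So P* = 69/0.855 = 80.7, and then Q* = 300 - 0.15·80.7 = 288.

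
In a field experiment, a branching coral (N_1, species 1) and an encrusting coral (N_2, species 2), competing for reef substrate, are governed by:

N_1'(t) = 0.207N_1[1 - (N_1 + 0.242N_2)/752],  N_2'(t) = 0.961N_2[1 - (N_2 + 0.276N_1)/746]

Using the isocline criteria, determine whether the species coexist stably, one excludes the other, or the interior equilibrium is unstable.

Compare the nullcline intercepts: K1/α12 = 752/0.242 = 3110 > K2 = 746; K2/α21 = 746/0.276 = 2700 > K1 = 752.
Since both inequalities hold, each species can invade when rare, so the interior equilibrium is stable.

stable coexistence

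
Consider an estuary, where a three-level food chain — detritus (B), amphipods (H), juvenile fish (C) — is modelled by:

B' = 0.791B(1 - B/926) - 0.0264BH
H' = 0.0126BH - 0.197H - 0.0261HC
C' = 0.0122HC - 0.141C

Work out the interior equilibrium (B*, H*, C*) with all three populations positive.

B* ≈ 569, H* ≈ 11.6, C* ≈ 267

From dC/dt = 0: 0.0122H* = 0.141, so H* = 11.6.
From dB/dt = 0: 0.791(1 - B*/926) = 0.0264·11.6, giving B* = 926·(1 - 0.386) = 569.
From dH/dt = 0: 0.0126·569 - 0.197 = 0.0261C*, so C* = 6.97/0.0261 = 267.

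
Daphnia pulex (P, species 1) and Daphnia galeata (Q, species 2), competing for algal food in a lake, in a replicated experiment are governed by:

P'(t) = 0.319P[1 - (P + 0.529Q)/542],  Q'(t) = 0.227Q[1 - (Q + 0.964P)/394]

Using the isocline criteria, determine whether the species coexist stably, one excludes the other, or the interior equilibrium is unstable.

species 1 excludes species 2

Compare the nullcline intercepts: K1/α12 = 542/0.529 = 1020 > K2 = 394; K2/α21 = 394/0.964 = 409 < K1 = 542.
Since the inequalities point opposite ways, species 1 can invade but species 2 cannot.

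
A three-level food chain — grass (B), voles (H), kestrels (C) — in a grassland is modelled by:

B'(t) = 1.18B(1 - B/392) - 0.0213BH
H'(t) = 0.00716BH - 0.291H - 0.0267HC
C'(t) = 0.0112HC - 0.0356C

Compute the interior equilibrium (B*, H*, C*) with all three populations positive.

B* ≈ 370, H* ≈ 3.18, C* ≈ 88.2

From dC/dt = 0: 0.0112H* = 0.0356, so H* = 3.18.
From dB/dt = 0: 1.18(1 - B*/392) = 0.0213·3.18, giving B* = 392·(1 - 0.0574) = 370.
From dH/dt = 0: 0.00716·370 - 0.291 = 0.0267C*, so C* = 2.35/0.0267 = 88.2.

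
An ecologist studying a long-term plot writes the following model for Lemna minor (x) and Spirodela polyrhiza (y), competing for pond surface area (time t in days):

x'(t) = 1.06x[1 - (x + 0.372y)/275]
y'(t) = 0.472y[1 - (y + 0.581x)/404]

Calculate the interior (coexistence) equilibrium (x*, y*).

x* ≈ 159, y* ≈ 312

Setting both brackets to zero gives the nullclines x + 0.372y = 275 and 0.581x + y = 404.
Substituting y = 404 - 0.581x into the first: x(1 - 0.372·0.581) = 275 - 0.372·404.
So x* = 125/0.784 = 159, and then y* = 404 - 0.581·159 = 312.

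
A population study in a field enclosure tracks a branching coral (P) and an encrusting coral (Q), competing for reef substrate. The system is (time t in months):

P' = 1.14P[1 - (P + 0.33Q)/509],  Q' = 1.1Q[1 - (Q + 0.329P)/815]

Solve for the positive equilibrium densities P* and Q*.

P* ≈ 269, Q* ≈ 726

Setting both brackets to zero gives the nullclines P + 0.33Q = 509 and 0.329P + Q = 815.
Substituting Q = 815 - 0.329P into the first: P(1 - 0.33·0.329) = 509 - 0.33·815.
So P* = 240/0.891 = 269, and then Q* = 815 - 0.329·269 = 726.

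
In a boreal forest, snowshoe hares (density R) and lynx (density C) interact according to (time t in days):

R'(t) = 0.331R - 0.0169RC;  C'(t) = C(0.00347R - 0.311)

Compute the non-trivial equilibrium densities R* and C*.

R* ≈ 89.6, C* ≈ 19.6

Set dC/dt = 0 with C > 0: 0.00347R - 0.311 = 0, so R* = 0.311/0.00347 = 89.6.
Set dR/dt = 0 with R > 0: 0.331 - 0.0169C = 0, so C* = 0.331/0.0169 = 19.6.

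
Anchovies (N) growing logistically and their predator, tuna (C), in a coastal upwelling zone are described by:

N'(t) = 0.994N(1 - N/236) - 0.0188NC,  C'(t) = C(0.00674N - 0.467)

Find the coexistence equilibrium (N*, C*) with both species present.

N* ≈ 69.3, C* ≈ 37.3

From dC/dt = 0 with C > 0: 0.00674N* = 0.467, so N* = 69.3.
Substitute into dN/dt = 0: 0.994(1 - 69.3/236) = 0.0188C*.
The bracket is 0.706, giving C* = 0.702/0.0188 = 37.3.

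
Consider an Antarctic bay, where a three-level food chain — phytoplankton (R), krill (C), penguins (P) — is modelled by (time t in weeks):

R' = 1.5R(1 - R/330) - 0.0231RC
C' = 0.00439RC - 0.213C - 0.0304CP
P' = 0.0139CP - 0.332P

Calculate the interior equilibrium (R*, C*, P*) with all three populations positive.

R* ≈ 209, C* ≈ 23.9, P* ≈ 23.1

From dP/dt = 0: 0.0139C* = 0.332, so C* = 23.9.
From dR/dt = 0: 1.5(1 - R*/330) = 0.0231·23.9, giving R* = 330·(1 - 0.368) = 209.
From dC/dt = 0: 0.00439·209 - 0.213 = 0.0304P*, so P* = 0.703/0.0304 = 23.1.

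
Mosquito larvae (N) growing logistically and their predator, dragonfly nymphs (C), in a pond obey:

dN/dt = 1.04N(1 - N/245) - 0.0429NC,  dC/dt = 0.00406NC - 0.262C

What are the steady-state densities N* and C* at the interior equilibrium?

N* ≈ 64.5, C* ≈ 17.9

From dC/dt = 0 with C > 0: 0.00406N* = 0.262, so N* = 64.5.
Substitute into dN/dt = 0: 1.04(1 - 64.5/245) = 0.0429C*.
The bracket is 0.737, giving C* = 0.766/0.0429 = 17.9.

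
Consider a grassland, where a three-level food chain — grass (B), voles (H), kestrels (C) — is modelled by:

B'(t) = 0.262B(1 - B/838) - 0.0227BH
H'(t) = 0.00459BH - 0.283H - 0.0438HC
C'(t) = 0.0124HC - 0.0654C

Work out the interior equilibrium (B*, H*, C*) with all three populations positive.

From dC/dt = 0: 0.0124H* = 0.0654, so H* = 5.27.
From dB/dt = 0: 0.262(1 - B*/838) = 0.0227·5.27, giving B* = 838·(1 - 0.457) = 455.
From dH/dt = 0: 0.00459·455 - 0.283 = 0.0438C*, so C* = 1.81/0.0438 = 41.2.

B* ≈ 455, H* ≈ 5.27, C* ≈ 41.2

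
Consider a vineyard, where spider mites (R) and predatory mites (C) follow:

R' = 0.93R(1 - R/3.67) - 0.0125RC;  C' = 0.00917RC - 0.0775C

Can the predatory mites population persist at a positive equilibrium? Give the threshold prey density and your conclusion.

Threshold R = 8.45; K < 8.45, so no, the predator goes extinct.

The predator equation gives dC/dt > 0 only when R > 0.0775/0.00917 = 8.45.
Without the predator, R → K = 3.67. Since 3.67 < 8.45, the predator cannot invade.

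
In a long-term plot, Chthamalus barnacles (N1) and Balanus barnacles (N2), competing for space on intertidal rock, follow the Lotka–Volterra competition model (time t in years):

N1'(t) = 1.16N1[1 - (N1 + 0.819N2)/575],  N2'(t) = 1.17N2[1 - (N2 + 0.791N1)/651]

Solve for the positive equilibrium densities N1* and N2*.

N1* ≈ 119, N2* ≈ 557

Setting both brackets to zero gives the nullclines N1 + 0.819N2 = 575 and 0.791N1 + N2 = 651.
Substituting N2 = 651 - 0.791N1 into the first: N1(1 - 0.819·0.791) = 575 - 0.819·651.
So N1* = 41.8/0.352 = 119, and then N2* = 651 - 0.791·119 = 557.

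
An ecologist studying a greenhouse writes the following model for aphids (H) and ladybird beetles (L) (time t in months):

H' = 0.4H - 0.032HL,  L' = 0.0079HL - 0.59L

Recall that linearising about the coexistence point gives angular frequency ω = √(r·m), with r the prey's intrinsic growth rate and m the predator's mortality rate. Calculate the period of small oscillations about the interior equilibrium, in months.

T ≈ 12.9 months

Here r = 0.4 and m = 0.59, so r·m = 0.236.
ω = √0.236 = 0.486 per month, hence T = 2π/ω ≈ 12.9 months.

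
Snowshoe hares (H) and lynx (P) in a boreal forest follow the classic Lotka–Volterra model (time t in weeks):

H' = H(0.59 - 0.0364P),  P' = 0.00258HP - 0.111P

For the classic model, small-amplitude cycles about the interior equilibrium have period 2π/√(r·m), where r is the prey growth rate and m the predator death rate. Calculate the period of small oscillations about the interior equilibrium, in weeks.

T ≈ 24.6 weeks

Here r = 0.59 and m = 0.111, so r·m = 0.0655.
ω = √0.0655 = 0.256 per week, hence T = 2π/ω ≈ 24.6 weeks.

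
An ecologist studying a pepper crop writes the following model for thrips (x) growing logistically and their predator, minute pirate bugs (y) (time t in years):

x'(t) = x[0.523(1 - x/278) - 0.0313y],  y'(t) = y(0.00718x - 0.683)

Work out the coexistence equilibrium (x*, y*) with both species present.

x* ≈ 95.1, y* ≈ 11

From dy/dt = 0 with y > 0: 0.00718x* = 0.683, so x* = 95.1.
Substitute into dx/dt = 0: 0.523(1 - 95.1/278) = 0.0313y*.
The bracket is 0.658, giving y* = 0.344/0.0313 = 11.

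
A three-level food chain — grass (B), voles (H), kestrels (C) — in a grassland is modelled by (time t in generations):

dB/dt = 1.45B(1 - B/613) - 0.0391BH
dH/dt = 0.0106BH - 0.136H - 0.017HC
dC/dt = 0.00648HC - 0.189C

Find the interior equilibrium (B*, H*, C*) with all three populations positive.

B* ≈ 131, H* ≈ 29.2, C* ≈ 73.6

From dC/dt = 0: 0.00648H* = 0.189, so H* = 29.2.
From dB/dt = 0: 1.45(1 - B*/613) = 0.0391·29.2, giving B* = 613·(1 - 0.786) = 131.
From dH/dt = 0: 0.0106·131 - 0.136 = 0.017C*, so C* = 1.25/0.017 = 73.6.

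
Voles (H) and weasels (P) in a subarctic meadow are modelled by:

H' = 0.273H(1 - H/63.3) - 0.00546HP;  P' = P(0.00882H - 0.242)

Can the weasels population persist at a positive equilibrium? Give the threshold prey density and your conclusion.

The predator equation gives dP/dt > 0 only when H > 0.242/0.00882 = 27.4.
Without the predator, H → K = 63.3. Since 63.3 > 27.4, the predator can invade and persist.

Threshold H = 27.4; K > 27.4, so yes, the predator persists.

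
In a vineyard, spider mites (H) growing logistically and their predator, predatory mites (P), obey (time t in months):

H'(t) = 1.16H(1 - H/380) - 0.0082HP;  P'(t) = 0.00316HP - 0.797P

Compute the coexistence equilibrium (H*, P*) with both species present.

H* ≈ 252, P* ≈ 47.6

From dP/dt = 0 with P > 0: 0.00316H* = 0.797, so H* = 252.
Substitute into dH/dt = 0: 1.16(1 - 252/380) = 0.0082P*.
The bracket is 0.336, giving P* = 0.39/0.0082 = 47.6.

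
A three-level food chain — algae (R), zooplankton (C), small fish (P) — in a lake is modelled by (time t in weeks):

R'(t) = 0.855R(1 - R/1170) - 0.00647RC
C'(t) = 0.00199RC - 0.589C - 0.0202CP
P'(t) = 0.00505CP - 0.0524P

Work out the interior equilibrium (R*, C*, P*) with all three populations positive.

R* ≈ 1080, C* ≈ 10.4, P* ≈ 77.1

From dP/dt = 0: 0.00505C* = 0.0524, so C* = 10.4.
From dR/dt = 0: 0.855(1 - R*/1170) = 0.00647·10.4, giving R* = 1170·(1 - 0.0785) = 1080.
From dC/dt = 0: 0.00199·1080 - 0.589 = 0.0202P*, so P* = 1.56/0.0202 = 77.1.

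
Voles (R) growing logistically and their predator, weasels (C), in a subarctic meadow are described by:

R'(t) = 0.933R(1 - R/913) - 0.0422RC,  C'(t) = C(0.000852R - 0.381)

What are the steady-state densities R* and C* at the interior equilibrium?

From dC/dt = 0 with C > 0: 0.000852R* = 0.381, so R* = 447.
Substitute into dR/dt = 0: 0.933(1 - 447/913) = 0.0422C*.
The bracket is 0.51, giving C* = 0.476/0.0422 = 11.3.

R* ≈ 447, C* ≈ 11.3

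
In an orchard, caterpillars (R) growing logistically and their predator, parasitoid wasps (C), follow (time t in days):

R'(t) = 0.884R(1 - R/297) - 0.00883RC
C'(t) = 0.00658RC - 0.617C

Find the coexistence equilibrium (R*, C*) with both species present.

From dC/dt = 0 with C > 0: 0.00658R* = 0.617, so R* = 93.8.
Substitute into dR/dt = 0: 0.884(1 - 93.8/297) = 0.00883C*.
The bracket is 0.684, giving C* = 0.605/0.00883 = 68.5.

R* ≈ 93.8, C* ≈ 68.5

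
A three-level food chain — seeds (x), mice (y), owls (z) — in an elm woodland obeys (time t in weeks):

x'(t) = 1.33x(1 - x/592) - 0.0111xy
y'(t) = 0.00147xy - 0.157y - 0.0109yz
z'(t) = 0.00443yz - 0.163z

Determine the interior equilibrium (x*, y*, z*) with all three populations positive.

x* ≈ 410, y* ≈ 36.8, z* ≈ 40.9

From dz/dt = 0: 0.00443y* = 0.163, so y* = 36.8.
From dx/dt = 0: 1.33(1 - x*/592) = 0.0111·36.8, giving x* = 592·(1 - 0.307) = 410.
From dy/dt = 0: 0.00147·410 - 0.157 = 0.0109z*, so z* = 0.446/0.0109 = 40.9.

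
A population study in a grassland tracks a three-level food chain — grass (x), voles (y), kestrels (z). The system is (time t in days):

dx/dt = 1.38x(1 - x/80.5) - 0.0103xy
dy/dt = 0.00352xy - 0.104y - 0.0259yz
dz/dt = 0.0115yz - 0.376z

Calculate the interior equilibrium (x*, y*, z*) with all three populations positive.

From dz/dt = 0: 0.0115y* = 0.376, so y* = 32.7.
From dx/dt = 0: 1.38(1 - x*/80.5) = 0.0103·32.7, giving x* = 80.5·(1 - 0.244) = 60.9.
From dy/dt = 0: 0.00352·60.9 - 0.104 = 0.0259z*, so z* = 0.11/0.0259 = 4.26.

x* ≈ 60.9, y* ≈ 32.7, z* ≈ 4.26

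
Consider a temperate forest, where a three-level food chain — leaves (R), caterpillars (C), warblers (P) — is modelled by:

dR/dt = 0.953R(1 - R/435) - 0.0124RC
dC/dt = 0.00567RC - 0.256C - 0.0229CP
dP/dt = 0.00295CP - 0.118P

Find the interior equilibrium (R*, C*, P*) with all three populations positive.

From dP/dt = 0: 0.00295C* = 0.118, so C* = 40.
From dR/dt = 0: 0.953(1 - R*/435) = 0.0124·40, giving R* = 435·(1 - 0.52) = 209.
From dC/dt = 0: 0.00567·209 - 0.256 = 0.0229P*, so P* = 0.927/0.0229 = 40.5.

R* ≈ 209, C* ≈ 40, P* ≈ 40.5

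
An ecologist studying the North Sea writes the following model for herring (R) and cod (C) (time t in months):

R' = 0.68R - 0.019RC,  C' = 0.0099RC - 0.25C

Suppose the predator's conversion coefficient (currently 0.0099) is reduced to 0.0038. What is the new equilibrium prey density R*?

At the interior fixed point, setting dC/dt = 0 with C > 0 fixes R* = (predator death rate)/(RC coefficient) — independent of the other coefficients.
With the change, R* = 0.25/0.0038 = 65.8; it rises from 25.3.

R* ≈ 65.8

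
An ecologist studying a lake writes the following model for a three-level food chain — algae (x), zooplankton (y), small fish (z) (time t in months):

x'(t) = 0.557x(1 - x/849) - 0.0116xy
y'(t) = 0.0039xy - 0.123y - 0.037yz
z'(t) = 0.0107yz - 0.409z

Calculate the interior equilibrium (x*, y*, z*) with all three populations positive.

x* ≈ 173, y* ≈ 38.2, z* ≈ 14.9

From dz/dt = 0: 0.0107y* = 0.409, so y* = 38.2.
From dx/dt = 0: 0.557(1 - x*/849) = 0.0116·38.2, giving x* = 849·(1 - 0.796) = 173.
From dy/dt = 0: 0.0039·173 - 0.123 = 0.037z*, so z* = 0.552/0.037 = 14.9.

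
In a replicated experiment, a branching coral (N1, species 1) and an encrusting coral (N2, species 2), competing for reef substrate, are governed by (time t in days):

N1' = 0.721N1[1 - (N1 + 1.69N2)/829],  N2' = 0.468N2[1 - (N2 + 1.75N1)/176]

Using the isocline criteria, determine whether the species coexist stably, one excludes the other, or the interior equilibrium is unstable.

Compare the nullcline intercepts: K1/α12 = 829/1.69 = 491 > K2 = 176; K2/α21 = 176/1.75 = 101 < K1 = 829.
Since the inequalities point opposite ways, species 1 can invade but species 2 cannot.

species 1 excludes species 2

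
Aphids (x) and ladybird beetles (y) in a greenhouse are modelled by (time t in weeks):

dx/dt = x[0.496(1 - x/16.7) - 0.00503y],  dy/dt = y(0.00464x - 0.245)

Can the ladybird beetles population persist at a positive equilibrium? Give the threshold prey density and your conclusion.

The predator equation gives dy/dt > 0 only when x > 0.245/0.00464 = 52.8.
Without the predator, x → K = 16.7. Since 16.7 < 52.8, the predator cannot invade.

Threshold x = 52.8; K < 52.8, so no, the predator goes extinct.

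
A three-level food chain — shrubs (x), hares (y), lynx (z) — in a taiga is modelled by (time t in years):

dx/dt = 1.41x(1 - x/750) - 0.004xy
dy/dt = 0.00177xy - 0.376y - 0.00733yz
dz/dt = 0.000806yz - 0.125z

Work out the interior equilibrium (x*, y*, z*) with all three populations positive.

From dz/dt = 0: 0.000806y* = 0.125, so y* = 155.
From dx/dt = 0: 1.41(1 - x*/750) = 0.004·155, giving x* = 750·(1 - 0.44) = 420.
From dy/dt = 0: 0.00177·420 - 0.376 = 0.00733z*, so z* = 0.367/0.00733 = 50.1.

x* ≈ 420, y* ≈ 155, z* ≈ 50.1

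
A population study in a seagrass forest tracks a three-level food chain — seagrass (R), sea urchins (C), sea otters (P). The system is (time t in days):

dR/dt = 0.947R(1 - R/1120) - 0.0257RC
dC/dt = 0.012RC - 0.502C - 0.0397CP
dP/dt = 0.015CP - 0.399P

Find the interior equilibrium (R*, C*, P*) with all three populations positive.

From dP/dt = 0: 0.015C* = 0.399, so C* = 26.6.
From dR/dt = 0: 0.947(1 - R*/1120) = 0.0257·26.6, giving R* = 1120·(1 - 0.722) = 311.
From dC/dt = 0: 0.012·311 - 0.502 = 0.0397P*, so P* = 3.24/0.0397 = 81.5.

R* ≈ 311, C* ≈ 26.6, P* ≈ 81.5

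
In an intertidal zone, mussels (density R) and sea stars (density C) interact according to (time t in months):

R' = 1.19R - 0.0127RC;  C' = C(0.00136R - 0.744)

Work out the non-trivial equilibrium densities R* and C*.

Set dC/dt = 0 with C > 0: 0.00136R - 0.744 = 0, so R* = 0.744/0.00136 = 547.
Set dR/dt = 0 with R > 0: 1.19 - 0.0127C = 0, so C* = 1.19/0.0127 = 93.7.

R* ≈ 547, C* ≈ 93.7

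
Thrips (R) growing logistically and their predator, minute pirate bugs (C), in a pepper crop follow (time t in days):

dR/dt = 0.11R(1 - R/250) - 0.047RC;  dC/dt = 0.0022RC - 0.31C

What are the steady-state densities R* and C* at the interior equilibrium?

From dC/dt = 0 with C > 0: 0.0022R* = 0.31, so R* = 141.
Substitute into dR/dt = 0: 0.11(1 - 141/250) = 0.047C*.
The bracket is 0.436, giving C* = 0.048/0.047 = 1.02.

R* ≈ 141, C* ≈ 1.02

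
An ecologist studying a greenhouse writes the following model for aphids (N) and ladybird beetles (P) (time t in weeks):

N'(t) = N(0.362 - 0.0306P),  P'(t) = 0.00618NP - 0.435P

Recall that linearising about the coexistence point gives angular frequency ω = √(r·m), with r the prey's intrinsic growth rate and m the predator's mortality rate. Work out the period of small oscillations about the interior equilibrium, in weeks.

T ≈ 15.8 weeks

Here r = 0.362 and m = 0.435, so r·m = 0.157.
ω = √0.157 = 0.397 per week, hence T = 2π/ω ≈ 15.8 weeks.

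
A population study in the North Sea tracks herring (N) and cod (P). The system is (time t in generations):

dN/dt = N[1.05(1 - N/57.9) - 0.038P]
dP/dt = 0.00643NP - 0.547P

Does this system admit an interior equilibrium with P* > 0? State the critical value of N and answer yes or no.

Threshold N = 85.1; K < 85.1, so no, the predator goes extinct.

The predator equation gives dP/dt > 0 only when N > 0.547/0.00643 = 85.1.
Without the predator, N → K = 57.9. Since 57.9 < 85.1, the predator cannot invade.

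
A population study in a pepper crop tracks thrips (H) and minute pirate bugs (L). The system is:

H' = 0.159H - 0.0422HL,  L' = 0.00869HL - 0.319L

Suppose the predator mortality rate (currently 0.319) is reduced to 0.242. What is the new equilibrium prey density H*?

H* ≈ 27.8

At the interior fixed point, setting dL/dt = 0 with L > 0 fixes H* = (predator death rate)/(HL coefficient) — independent of the other coefficients.
With the change, H* = 0.242/0.00869 = 27.8; it falls from 36.7.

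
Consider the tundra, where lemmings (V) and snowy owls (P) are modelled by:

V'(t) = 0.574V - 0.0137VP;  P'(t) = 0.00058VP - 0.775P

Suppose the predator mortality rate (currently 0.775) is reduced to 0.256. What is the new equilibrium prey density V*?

At the interior fixed point, setting dP/dt = 0 with P > 0 fixes V* = (predator death rate)/(VP coefficient) — independent of the other coefficients.
With the change, V* = 0.256/0.00058 = 441; it falls from 1340.

V* ≈ 441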